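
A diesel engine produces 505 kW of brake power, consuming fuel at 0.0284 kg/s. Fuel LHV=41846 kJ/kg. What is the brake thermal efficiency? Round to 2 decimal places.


eta_BTE = (BP / (mf * LHV)) * 100
Denominator = 0.0284 * 41846 = 1188.4264 kW
eta_BTE = (505 / 1188.4264) * 100 = 42.49%


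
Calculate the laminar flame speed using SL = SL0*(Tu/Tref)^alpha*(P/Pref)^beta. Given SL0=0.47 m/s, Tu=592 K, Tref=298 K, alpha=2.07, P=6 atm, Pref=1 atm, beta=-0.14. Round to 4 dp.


SL = SL0 * (Tu/Tref)^alpha * (P/Pref)^beta
T ratio = 592/298 = 1.98657718
(T ratio)^alpha = 1.98657718^2.07 = 4.140743
(P/Pref)^beta = 6^(-0.14) = 0.778142
SL = 0.47 * 4.140743 * 0.778142 = 1.5144 m/s


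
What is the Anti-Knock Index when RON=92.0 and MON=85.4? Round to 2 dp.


AKI = (RON + MON) / 2
AKI = (92.0 + 85.4) / 2
AKI = 177.4 / 2 = 88.70


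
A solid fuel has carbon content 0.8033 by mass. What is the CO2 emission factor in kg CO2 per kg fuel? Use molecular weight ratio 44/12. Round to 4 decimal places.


EF = C_frac * (M_CO2 / M_C)
EF = 0.8033 * (44/12)
EF = 0.8033 * 3.666667 = 2.9454 kg_CO2/kg_fuel


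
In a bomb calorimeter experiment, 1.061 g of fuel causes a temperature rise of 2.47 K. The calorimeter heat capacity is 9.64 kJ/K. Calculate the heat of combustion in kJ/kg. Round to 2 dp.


Hc = C_cal * delta_T / m_fuel
Q_released = 9.64 * 2.47 = 23.8108 kJ
m_fuel = 1.061 g = 1.061/1000 kg = 0.001061 kg
Hc = 23.8108 / 0.001061 = 22441.85 kJ/kg


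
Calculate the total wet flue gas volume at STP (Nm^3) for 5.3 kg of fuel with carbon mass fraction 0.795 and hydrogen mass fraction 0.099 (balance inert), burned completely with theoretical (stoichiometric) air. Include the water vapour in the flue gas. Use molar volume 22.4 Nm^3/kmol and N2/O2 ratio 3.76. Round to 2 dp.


Per kg fuel: CO2 = (C/12 kmol)*22.4 = (0.795/12)*22.4 = 1.48400 Nm^3
Per kg fuel: H2O = (H/2 kmol)*22.4 = (0.099/2)*22.4 = 1.10880 Nm^3
O2 needed per kg fuel = C/12 + H/4 = 0.795/12 + 0.099/4 = 0.09100000 kmol
Per kg fuel: N2 = O2*3.76*22.4 = 0.09100000*3.76*22.4 = 7.66438 Nm^3
Total per kg = 1.48400 + 1.10880 + 7.66438 = 10.25718 Nm^3
Total = 10.25718 * 5.3 = 54.36 Nm^3


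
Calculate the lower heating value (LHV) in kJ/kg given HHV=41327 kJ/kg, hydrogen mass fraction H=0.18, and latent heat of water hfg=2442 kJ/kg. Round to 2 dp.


LHV = HHV - hfg * 9 * H
Water correction = 2442 * 9 * 0.18 = 3956.040 kJ/kg
LHV = 41327 - 3956.040 = 37370.96 kJ/kg


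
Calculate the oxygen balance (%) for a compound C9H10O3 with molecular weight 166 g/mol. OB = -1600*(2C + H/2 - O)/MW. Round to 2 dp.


OB = -1600 * (2C + H/2 - O) / MW
Inner = 2*9 + 10/2 - 3 = 20.00
OB = -1600 * 20.00 / 166 = -192.77%


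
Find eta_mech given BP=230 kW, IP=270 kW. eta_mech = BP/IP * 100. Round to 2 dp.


eta_mech = (BP / IP) * 100
Ratio = 230 / 270 = 0.8519
eta_mech = 0.8519 * 100 = 85.19%


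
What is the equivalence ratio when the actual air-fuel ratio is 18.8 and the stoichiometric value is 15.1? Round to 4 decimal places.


phi = AFR_stoich / AFR_actual
phi = 15.1 / 18.8 = 0.8032


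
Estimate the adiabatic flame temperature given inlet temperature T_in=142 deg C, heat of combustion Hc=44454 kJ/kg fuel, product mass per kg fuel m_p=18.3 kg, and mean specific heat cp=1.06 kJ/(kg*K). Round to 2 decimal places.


T_ad = T_in + Hc / (m_p * cp)
Denominator = 18.3 * 1.06 = 19.3980
Temperature rise = 44454 / 19.3980 = 2291.68 K
T_ad = 142 + 2291.68 = 2433.68 deg C


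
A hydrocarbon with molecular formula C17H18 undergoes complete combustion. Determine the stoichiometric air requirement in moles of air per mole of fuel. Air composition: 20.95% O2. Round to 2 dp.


Balanced combustion: C17H18 + 21.5 O2 -> 17 CO2 + 9 H2O
O2 needed = C + H/4 = 17 + 18/4 = 21.50 moles
Air moles = O2 / 0.2095 = 21.50 / 0.2095 = 102.63 moles air


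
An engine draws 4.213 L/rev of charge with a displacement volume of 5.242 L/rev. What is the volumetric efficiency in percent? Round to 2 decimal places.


eta_v = (V_actual / V_disp) * 100
Ratio = 4.213 / 5.242 = 0.8037
eta_v = 0.8037 * 100 = 80.37%


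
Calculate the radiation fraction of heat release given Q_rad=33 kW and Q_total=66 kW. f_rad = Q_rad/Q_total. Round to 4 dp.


f_rad = Q_rad / Q_total
f_rad = 33 / 66 = 0.5000


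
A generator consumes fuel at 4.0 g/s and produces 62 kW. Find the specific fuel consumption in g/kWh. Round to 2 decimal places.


SFC = (mf / BP) * 3600
Rate = 4.0 / 62 = 0.064516 g/(s*kW)
SFC = 0.064516 * 3600 = 232.26 g/kWh


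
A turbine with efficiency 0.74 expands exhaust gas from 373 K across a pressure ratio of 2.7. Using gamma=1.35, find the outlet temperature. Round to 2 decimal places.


T_out = T_in * (1 - eta * (1 - PR^(-(gamma-1)/gamma)))
Exponent = -(1.35-1)/1.35 = -0.25925926
PR^exp = 2.7^(-0.25925926) = 0.77297411
Factor = 1 - 0.74*(1 - 0.77297411) = 0.83200084
T_out = 373 * 0.83200084 = 310.34 K


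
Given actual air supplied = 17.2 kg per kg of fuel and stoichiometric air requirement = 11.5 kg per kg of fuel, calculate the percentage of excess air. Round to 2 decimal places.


Excess air = actual - stoichiometric = 17.2 - 11.5 = 5.70 kg/kg fuel
Excess air % = (excess / stoich) * 100 = (5.70 / 11.5) * 100 = 49.57%


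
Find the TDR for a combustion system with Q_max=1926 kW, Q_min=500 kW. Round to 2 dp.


TDR = Q_max / Q_min
TDR = 1926 / 500 = 3.85


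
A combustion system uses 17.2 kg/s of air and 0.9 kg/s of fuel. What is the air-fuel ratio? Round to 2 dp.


AFR = m_air / m_fuel
AFR = 17.2 / 0.9 = 19.11


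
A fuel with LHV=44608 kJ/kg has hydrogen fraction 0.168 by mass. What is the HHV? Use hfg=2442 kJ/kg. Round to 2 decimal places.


HHV = LHV + hfg * 9 * H
Water addition = 2442 * 9 * 0.168 = 3692.304 kJ/kg
HHV = 44608 + 3692.304 = 48300.30 kJ/kg


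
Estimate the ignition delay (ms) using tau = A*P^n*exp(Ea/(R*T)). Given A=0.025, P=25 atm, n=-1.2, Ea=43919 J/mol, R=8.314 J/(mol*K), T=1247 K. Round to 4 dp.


tau = A * P^n * exp(Ea/(R*T))
P^n = 25^(-1.2) = 0.02101222
Ea/(R*T) = 43919/(8.314*1247) = 4.236195
exp(Ea/(R*T)) = 69.144274
tau = 0.025 * 0.02101222 * 69.144274 = 0.0363 ms


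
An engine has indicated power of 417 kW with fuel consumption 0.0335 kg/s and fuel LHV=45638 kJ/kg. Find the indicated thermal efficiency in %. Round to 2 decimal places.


eta_ith = (IP / (mf * LHV)) * 100
Denominator = 0.0335 * 45638 = 1528.8730 kW
eta_ith = (417 / 1528.8730) * 100 = 27.27%


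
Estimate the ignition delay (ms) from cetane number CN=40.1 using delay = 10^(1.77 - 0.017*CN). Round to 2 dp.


delay = 10^(1.77 - 0.017*CN)
Exponent = 1.77 - 0.017*40.1 = 1.0883
delay = 10^1.0883 = 12.25 ms


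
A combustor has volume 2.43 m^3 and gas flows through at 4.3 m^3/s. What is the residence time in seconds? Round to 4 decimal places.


tau = V / Q_flow
tau = 2.43 / 4.3 = 0.5651 s


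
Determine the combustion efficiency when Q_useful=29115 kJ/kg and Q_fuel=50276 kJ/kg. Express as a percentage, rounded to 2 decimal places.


Efficiency = (Q_useful / Q_fuel) * 100
Efficiency = (29115 / 50276) * 100
Efficiency = 0.5791 * 100 = 57.91%


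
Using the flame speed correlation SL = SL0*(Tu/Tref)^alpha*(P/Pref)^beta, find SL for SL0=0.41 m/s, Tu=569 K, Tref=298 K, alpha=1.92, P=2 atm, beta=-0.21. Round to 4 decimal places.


SL = SL0 * (Tu/Tref)^alpha * (P/Pref)^beta
T ratio = 569/298 = 1.90939597
(T ratio)^alpha = 1.90939597^1.92 = 3.461946
(P/Pref)^beta = 2^(-0.21) = 0.864537
SL = 0.41 * 3.461946 * 0.864537 = 1.2271 m/s


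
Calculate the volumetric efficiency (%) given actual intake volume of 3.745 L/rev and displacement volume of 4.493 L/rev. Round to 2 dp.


eta_v = (V_actual / V_disp) * 100
Ratio = 3.745 / 4.493 = 0.8335
eta_v = 0.8335 * 100 = 83.35%


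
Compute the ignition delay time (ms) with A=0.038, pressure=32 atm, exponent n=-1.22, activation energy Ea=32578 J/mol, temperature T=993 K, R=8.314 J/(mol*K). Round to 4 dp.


tau = A * P^n * exp(Ea/(R*T))
P^n = 32^(-1.22) = 0.01457864
Ea/(R*T) = 32578/(8.314*993) = 3.946073
exp(Ea/(R*T)) = 51.731833
tau = 0.038 * 0.01457864 * 51.731833 = 0.0287 ms


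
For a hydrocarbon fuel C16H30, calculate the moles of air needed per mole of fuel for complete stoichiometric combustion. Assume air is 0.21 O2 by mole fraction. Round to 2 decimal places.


Balanced combustion: C16H30 + 23.5 O2 -> 16 CO2 + 15 H2O
O2 needed = C + H/4 = 16 + 30/4 = 23.50 moles
Air moles = O2 / 0.21 = 23.50 / 0.21 = 111.90 moles air


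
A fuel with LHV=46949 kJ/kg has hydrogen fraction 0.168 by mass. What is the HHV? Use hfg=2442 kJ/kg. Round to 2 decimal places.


HHV = LHV + hfg * 9 * H
Water addition = 2442 * 9 * 0.168 = 3692.304 kJ/kg
HHV = 46949 + 3692.304 = 50641.30 kJ/kg


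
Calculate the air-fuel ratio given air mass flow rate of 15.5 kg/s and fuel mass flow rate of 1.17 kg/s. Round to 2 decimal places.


AFR = m_air / m_fuel
AFR = 15.5 / 1.17 = 13.25


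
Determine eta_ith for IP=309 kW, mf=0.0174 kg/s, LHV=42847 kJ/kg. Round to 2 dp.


eta_ith = (IP / (mf * LHV)) * 100
Denominator = 0.0174 * 42847 = 745.5378 kW
eta_ith = (309 / 745.5378) * 100 = 41.45%


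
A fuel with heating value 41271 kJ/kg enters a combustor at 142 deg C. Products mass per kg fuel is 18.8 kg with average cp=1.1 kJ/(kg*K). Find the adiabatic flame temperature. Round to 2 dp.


T_ad = T_in + Hc / (m_p * cp)
Denominator = 18.8 * 1.1 = 20.6800
Temperature rise = 41271 / 20.6800 = 1995.70 K
T_ad = 142 + 1995.70 = 2137.70 deg C


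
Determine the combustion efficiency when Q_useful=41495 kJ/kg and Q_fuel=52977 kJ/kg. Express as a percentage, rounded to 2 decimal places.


Efficiency = (Q_useful / Q_fuel) * 100
Efficiency = (41495 / 52977) * 100
Efficiency = 0.7833 * 100 = 78.33%


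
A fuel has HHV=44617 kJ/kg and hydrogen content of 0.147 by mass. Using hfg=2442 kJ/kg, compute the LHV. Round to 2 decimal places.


LHV = HHV - hfg * 9 * H
Water correction = 2442 * 9 * 0.147 = 3230.766 kJ/kg
LHV = 44617 - 3230.766 = 41386.23 kJ/kg


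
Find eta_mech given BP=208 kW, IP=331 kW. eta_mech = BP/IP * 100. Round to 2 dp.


eta_mech = (BP / IP) * 100
Ratio = 208 / 331 = 0.6284
eta_mech = 0.6284 * 100 = 62.84%


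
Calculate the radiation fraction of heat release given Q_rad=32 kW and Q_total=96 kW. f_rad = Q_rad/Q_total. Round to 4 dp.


f_rad = Q_rad / Q_total
f_rad = 32 / 96 = 0.3333


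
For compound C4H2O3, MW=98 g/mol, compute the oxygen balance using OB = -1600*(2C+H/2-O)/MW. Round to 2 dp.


OB = -1600 * (2C + H/2 - O) / MW
Inner = 2*4 + 2/2 - 3 = 6.00
OB = -1600 * 6.00 / 98 = -97.96%


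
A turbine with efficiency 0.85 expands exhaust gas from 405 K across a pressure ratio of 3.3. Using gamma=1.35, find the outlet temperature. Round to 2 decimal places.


T_out = T_in * (1 - eta * (1 - PR^(-(gamma-1)/gamma)))
Exponent = -(1.35-1)/1.35 = -0.25925926
PR^exp = 3.3^(-0.25925926) = 0.73378775
Factor = 1 - 0.85*(1 - 0.73378775) = 0.77371959
T_out = 405 * 0.77371959 = 313.36 K


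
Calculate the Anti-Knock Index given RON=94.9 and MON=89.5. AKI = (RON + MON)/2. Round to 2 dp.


AKI = (RON + MON) / 2
AKI = (94.9 + 89.5) / 2
AKI = 184.4 / 2 = 92.20


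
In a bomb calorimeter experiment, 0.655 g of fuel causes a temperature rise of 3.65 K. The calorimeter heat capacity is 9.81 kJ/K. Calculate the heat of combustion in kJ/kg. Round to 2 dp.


Hc = C_cal * delta_T / m_fuel
Q_released = 9.81 * 3.65 = 35.8065 kJ
m_fuel = 0.655 g = 0.655/1000 kg = 0.000655 kg
Hc = 35.8065 / 0.000655 = 54666.41 kJ/kg


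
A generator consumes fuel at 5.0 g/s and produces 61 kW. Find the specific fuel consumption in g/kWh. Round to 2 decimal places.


SFC = (mf / BP) * 3600
Rate = 5.0 / 61 = 0.081967 g/(s*kW)
SFC = 0.081967 * 3600 = 295.08 g/kWh


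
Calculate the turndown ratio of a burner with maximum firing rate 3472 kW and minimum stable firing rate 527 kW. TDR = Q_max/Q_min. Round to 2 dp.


TDR = Q_max / Q_min
TDR = 3472 / 527 = 6.59


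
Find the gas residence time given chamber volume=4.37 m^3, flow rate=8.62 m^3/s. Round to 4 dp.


tau = V / Q_flow
tau = 4.37 / 8.62 = 0.5070 s


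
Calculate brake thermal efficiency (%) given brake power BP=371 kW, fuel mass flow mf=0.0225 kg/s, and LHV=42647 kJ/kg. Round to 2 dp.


eta_BTE = (BP / (mf * LHV)) * 100
Denominator = 0.0225 * 42647 = 959.5575 kW
eta_BTE = (371 / 959.5575) * 100 = 38.66%


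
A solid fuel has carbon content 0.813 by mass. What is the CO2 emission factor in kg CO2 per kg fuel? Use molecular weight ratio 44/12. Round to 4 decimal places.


EF = C_frac * (M_CO2 / M_C)
EF = 0.813 * (44/12)
EF = 0.813 * 3.666667 = 2.9810 kg_CO2/kg_fuel


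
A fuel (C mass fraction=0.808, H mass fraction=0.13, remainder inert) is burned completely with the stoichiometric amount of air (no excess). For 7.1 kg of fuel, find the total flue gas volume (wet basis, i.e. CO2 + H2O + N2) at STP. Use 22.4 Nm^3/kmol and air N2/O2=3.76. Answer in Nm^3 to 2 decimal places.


Per kg fuel: CO2 = (C/12 kmol)*22.4 = (0.808/12)*22.4 = 1.50827 Nm^3
Per kg fuel: H2O = (H/2 kmol)*22.4 = (0.13/2)*22.4 = 1.45600 Nm^3
O2 needed per kg fuel = C/12 + H/4 = 0.808/12 + 0.13/4 = 0.09983333 kmol
Per kg fuel: N2 = O2*3.76*22.4 = 0.09983333*3.76*22.4 = 8.40836 Nm^3
Total per kg = 1.50827 + 1.45600 + 8.40836 = 11.37263 Nm^3
Total = 11.37263 * 7.1 = 80.75 Nm^3


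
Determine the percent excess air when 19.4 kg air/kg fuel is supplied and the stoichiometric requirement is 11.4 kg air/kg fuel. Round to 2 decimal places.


Excess air = actual - stoichiometric = 19.4 - 11.4 = 8.00 kg/kg fuel
Excess air % = (excess / stoich) * 100 = (8.00 / 11.4) * 100 = 70.18%


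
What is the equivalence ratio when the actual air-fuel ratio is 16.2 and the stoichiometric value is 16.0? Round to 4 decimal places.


phi = AFR_stoich / AFR_actual
phi = 16.0 / 16.2 = 0.9877


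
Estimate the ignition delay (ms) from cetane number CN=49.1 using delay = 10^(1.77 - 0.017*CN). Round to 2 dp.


delay = 10^(1.77 - 0.017*CN)
Exponent = 1.77 - 0.017*49.1 = 0.9353
delay = 10^0.9353 = 8.62 ms


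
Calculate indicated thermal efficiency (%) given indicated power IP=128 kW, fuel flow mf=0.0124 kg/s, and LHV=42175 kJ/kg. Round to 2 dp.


eta_ith = (IP / (mf * LHV)) * 100
Denominator = 0.0124 * 42175 = 522.9700 kW
eta_ith = (128 / 522.9700) * 100 = 24.48%


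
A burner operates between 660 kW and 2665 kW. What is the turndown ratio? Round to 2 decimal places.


TDR = Q_max / Q_min
TDR = 2665 / 660 = 4.04


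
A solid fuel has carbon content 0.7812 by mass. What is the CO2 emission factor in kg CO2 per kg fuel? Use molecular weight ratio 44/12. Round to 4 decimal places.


EF = C_frac * (M_CO2 / M_C)
EF = 0.7812 * (44/12)
EF = 0.7812 * 3.666667 = 2.8644 kg_CO2/kg_fuel


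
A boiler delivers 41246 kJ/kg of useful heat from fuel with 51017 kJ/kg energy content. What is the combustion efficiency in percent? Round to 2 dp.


Efficiency = (Q_useful / Q_fuel) * 100
Efficiency = (41246 / 51017) * 100
Efficiency = 0.8085 * 100 = 80.85%


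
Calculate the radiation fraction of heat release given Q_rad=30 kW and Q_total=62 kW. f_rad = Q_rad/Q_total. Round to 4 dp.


f_rad = Q_rad / Q_total
f_rad = 30 / 62 = 0.4839


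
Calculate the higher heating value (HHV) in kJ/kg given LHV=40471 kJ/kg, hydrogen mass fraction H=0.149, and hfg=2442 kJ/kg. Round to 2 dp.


HHV = LHV + hfg * 9 * H
Water addition = 2442 * 9 * 0.149 = 3274.722 kJ/kg
HHV = 40471 + 3274.722 = 43745.72 kJ/kg


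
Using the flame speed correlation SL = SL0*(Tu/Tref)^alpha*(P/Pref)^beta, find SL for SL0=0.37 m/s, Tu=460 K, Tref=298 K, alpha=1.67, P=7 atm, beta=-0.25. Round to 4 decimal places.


SL = SL0 * (Tu/Tref)^alpha * (P/Pref)^beta
T ratio = 460/298 = 1.54362416
(T ratio)^alpha = 1.54362416^1.67 = 2.064735
(P/Pref)^beta = 7^(-0.25) = 0.614788
SL = 0.37 * 2.064735 * 0.614788 = 0.4697 m/s


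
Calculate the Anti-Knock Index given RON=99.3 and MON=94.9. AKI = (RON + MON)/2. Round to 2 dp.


AKI = (RON + MON) / 2
AKI = (99.3 + 94.9) / 2
AKI = 194.2 / 2 = 97.10


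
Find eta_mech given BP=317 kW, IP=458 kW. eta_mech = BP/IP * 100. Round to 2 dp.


eta_mech = (BP / IP) * 100
Ratio = 317 / 458 = 0.6921
eta_mech = 0.6921 * 100 = 69.21%


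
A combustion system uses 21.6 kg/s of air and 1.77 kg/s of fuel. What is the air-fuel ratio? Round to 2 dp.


AFR = m_air / m_fuel
AFR = 21.6 / 1.77 = 12.20


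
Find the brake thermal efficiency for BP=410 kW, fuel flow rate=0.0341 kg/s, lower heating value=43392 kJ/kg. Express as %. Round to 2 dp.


eta_BTE = (BP / (mf * LHV)) * 100
Denominator = 0.0341 * 43392 = 1479.6672 kW
eta_BTE = (410 / 1479.6672) * 100 = 27.71%


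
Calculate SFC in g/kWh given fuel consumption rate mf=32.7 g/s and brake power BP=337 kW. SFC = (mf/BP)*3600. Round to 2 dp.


SFC = (mf / BP) * 3600
Rate = 32.7 / 337 = 0.097033 g/(s*kW)
SFC = 0.097033 * 3600 = 349.32 g/kWh


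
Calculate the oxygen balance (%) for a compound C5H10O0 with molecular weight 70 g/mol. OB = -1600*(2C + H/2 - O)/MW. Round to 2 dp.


OB = -1600 * (2C + H/2 - O) / MW
Inner = 2*5 + 10/2 - 0 = 15.00
OB = -1600 * 15.00 / 70 = -342.86%


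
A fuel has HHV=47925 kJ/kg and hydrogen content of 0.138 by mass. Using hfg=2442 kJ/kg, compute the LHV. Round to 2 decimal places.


LHV = HHV - hfg * 9 * H
Water correction = 2442 * 9 * 0.138 = 3032.964 kJ/kg
LHV = 47925 - 3032.964 = 44892.04 kJ/kg


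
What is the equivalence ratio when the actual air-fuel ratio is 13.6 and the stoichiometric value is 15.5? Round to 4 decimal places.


phi = AFR_stoich / AFR_actual
phi = 15.5 / 13.6 = 1.1397


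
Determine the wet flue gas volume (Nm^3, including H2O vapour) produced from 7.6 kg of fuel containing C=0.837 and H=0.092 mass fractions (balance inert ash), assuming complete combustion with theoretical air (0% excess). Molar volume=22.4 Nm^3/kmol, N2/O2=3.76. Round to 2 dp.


Per kg fuel: CO2 = (C/12 kmol)*22.4 = (0.837/12)*22.4 = 1.56240 Nm^3
Per kg fuel: H2O = (H/2 kmol)*22.4 = (0.092/2)*22.4 = 1.03040 Nm^3
O2 needed per kg fuel = C/12 + H/4 = 0.837/12 + 0.092/4 = 0.09275000 kmol
Per kg fuel: N2 = O2*3.76*22.4 = 0.09275000*3.76*22.4 = 7.81178 Nm^3
Total per kg = 1.56240 + 1.03040 + 7.81178 = 10.40458 Nm^3
Total = 10.40458 * 7.6 = 79.07 Nm^3


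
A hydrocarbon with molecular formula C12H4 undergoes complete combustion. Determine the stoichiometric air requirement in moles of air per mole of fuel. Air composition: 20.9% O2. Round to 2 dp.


Balanced combustion: C12H4 + 13 O2 -> 12 CO2 + 2 H2O
O2 needed = C + H/4 = 12 + 4/4 = 13.00 moles
Air moles = O2 / 0.209 = 13.00 / 0.209 = 62.20 moles air


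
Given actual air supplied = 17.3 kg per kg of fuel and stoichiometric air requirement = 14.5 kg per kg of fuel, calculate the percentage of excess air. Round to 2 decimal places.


Excess air = actual - stoichiometric = 17.3 - 14.5 = 2.80 kg/kg fuel
Excess air % = (excess / stoich) * 100 = (2.80 / 14.5) * 100 = 19.31%


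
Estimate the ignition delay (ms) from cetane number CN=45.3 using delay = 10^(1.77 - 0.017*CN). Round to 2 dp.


delay = 10^(1.77 - 0.017*CN)
Exponent = 1.77 - 0.017*45.3 = 0.9999
delay = 10^0.9999 = 10.00 ms


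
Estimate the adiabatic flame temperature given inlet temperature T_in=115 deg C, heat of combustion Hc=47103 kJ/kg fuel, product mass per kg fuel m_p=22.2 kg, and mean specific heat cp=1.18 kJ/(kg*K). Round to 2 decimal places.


T_ad = T_in + Hc / (m_p * cp)
Denominator = 22.2 * 1.18 = 26.1960
Temperature rise = 47103 / 26.1960 = 1798.10 K
T_ad = 115 + 1798.10 = 1913.10 deg C


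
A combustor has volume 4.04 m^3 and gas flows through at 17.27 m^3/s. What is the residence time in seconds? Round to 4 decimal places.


tau = V / Q_flow
tau = 4.04 / 17.27 = 0.2339 s


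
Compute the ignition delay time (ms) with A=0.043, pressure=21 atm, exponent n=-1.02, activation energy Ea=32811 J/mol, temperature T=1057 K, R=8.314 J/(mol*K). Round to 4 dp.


tau = A * P^n * exp(Ea/(R*T))
P^n = 21^(-1.02) = 0.04480601
Ea/(R*T) = 32811/(8.314*1057) = 3.733657
exp(Ea/(R*T)) = 41.831823
tau = 0.043 * 0.04480601 * 41.831823 = 0.0806 ms


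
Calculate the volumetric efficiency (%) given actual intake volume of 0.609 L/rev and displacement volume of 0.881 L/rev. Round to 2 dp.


eta_v = (V_actual / V_disp) * 100
Ratio = 0.609 / 0.881 = 0.6913
eta_v = 0.6913 * 100 = 69.13%


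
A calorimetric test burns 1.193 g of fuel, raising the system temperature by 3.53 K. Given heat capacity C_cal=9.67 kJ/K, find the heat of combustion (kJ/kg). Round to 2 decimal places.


Hc = C_cal * delta_T / m_fuel
Q_released = 9.67 * 3.53 = 34.1351 kJ
m_fuel = 1.193 g = 1.193/1000 kg = 0.001193 kg
Hc = 34.1351 / 0.001193 = 28612.82 kJ/kg


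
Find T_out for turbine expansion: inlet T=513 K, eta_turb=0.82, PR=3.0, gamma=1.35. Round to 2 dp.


T_out = T_in * (1 - eta * (1 - PR^(-(gamma-1)/gamma)))
Exponent = -(1.35-1)/1.35 = -0.25925926
PR^exp = 3.0^(-0.25925926) = 0.75214556
Factor = 1 - 0.82*(1 - 0.75214556) = 0.79675936
T_out = 513 * 0.79675936 = 408.74 K


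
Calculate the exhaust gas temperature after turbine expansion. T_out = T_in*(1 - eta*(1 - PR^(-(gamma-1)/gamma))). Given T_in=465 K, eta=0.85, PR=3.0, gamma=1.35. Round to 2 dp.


T_out = T_in * (1 - eta * (1 - PR^(-(gamma-1)/gamma)))
Exponent = -(1.35-1)/1.35 = -0.25925926
PR^exp = 3.0^(-0.25925926) = 0.75214556
Factor = 1 - 0.85*(1 - 0.75214556) = 0.78932373
T_out = 465 * 0.78932373 = 367.04 K


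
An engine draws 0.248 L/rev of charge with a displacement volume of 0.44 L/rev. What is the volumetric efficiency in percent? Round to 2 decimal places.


eta_v = (V_actual / V_disp) * 100
Ratio = 0.248 / 0.44 = 0.5636
eta_v = 0.5636 * 100 = 56.36%


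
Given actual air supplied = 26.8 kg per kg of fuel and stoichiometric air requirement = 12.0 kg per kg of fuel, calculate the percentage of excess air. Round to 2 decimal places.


Excess air = actual - stoichiometric = 26.8 - 12.0 = 14.80 kg/kg fuel
Excess air % = (excess / stoich) * 100 = (14.80 / 12.0) * 100 = 123.33%


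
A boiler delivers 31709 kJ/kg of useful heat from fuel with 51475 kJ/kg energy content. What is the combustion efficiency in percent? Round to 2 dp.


Efficiency = (Q_useful / Q_fuel) * 100
Efficiency = (31709 / 51475) * 100
Efficiency = 0.6160 * 100 = 61.60%


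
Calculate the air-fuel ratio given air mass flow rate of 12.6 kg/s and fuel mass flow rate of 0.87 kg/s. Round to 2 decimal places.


AFR = m_air / m_fuel
AFR = 12.6 / 0.87 = 14.48


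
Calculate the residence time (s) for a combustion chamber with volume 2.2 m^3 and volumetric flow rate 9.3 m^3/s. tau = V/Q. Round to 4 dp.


tau = V / Q_flow
tau = 2.2 / 9.3 = 0.2366 s


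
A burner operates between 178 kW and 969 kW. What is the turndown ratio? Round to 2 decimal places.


TDR = Q_max / Q_min
TDR = 969 / 178 = 5.44


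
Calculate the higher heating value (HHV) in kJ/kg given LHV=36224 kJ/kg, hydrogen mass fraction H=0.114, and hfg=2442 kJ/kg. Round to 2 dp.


HHV = LHV + hfg * 9 * H
Water addition = 2442 * 9 * 0.114 = 2505.492 kJ/kg
HHV = 36224 + 2505.492 = 38729.49 kJ/kg


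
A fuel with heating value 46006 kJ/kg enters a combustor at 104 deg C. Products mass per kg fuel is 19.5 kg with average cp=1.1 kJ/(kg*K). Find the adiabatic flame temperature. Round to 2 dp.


T_ad = T_in + Hc / (m_p * cp)
Denominator = 19.5 * 1.1 = 21.4500
Temperature rise = 46006 / 21.4500 = 2144.80 K
T_ad = 104 + 2144.80 = 2248.80 deg C


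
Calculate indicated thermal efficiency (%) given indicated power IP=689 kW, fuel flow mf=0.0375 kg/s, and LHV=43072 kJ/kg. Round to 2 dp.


eta_ith = (IP / (mf * LHV)) * 100
Denominator = 0.0375 * 43072 = 1615.2000 kW
eta_ith = (689 / 1615.2000) * 100 = 42.66%


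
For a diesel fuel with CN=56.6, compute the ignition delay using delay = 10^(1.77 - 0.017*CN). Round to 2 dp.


delay = 10^(1.77 - 0.017*CN)
Exponent = 1.77 - 0.017*56.6 = 0.8078
delay = 10^0.8078 = 6.42 ms


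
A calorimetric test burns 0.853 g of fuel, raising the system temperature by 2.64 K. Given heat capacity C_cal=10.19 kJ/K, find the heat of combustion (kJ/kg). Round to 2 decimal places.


Hc = C_cal * delta_T / m_fuel
Q_released = 10.19 * 2.64 = 26.9016 kJ
m_fuel = 0.853 g = 0.853/1000 kg = 0.000853 kg
Hc = 26.9016 / 0.000853 = 31537.63 kJ/kg


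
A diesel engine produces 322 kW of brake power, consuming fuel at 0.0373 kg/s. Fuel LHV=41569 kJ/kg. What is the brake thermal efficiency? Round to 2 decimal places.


eta_BTE = (BP / (mf * LHV)) * 100
Denominator = 0.0373 * 41569 = 1550.5237 kW
eta_BTE = (322 / 1550.5237) * 100 = 20.77%


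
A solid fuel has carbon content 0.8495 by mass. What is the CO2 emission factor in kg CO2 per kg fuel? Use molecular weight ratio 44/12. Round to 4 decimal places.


EF = C_frac * (M_CO2 / M_C)
EF = 0.8495 * (44/12)
EF = 0.8495 * 3.666667 = 3.1148 kg_CO2/kg_fuel


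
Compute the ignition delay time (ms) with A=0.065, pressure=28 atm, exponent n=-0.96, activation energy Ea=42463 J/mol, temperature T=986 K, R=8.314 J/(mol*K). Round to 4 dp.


tau = A * P^n * exp(Ea/(R*T))
P^n = 28^(-0.96) = 0.04080640
Ea/(R*T) = 42463/(8.314*986) = 5.179928
exp(Ea/(R*T)) = 177.670051
tau = 0.065 * 0.04080640 * 177.670051 = 0.4713 ms


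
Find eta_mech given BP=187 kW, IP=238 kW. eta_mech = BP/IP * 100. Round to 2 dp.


eta_mech = (BP / IP) * 100
Ratio = 187 / 238 = 0.7857
eta_mech = 0.7857 * 100 = 78.57%


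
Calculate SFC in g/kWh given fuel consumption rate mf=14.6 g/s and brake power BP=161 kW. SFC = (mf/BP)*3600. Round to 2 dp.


SFC = (mf / BP) * 3600
Rate = 14.6 / 161 = 0.090683 g/(s*kW)
SFC = 0.090683 * 3600 = 326.46 g/kWh


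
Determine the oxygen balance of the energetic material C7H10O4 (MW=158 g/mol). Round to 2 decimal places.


OB = -1600 * (2C + H/2 - O) / MW
Inner = 2*7 + 10/2 - 4 = 15.00
OB = -1600 * 15.00 / 158 = -151.90%


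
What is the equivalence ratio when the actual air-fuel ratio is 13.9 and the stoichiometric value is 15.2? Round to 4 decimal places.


phi = AFR_stoich / AFR_actual
phi = 15.2 / 13.9 = 1.0935


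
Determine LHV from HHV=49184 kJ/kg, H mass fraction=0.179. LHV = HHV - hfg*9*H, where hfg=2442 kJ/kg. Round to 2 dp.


LHV = HHV - hfg * 9 * H
Water correction = 2442 * 9 * 0.179 = 3934.062 kJ/kg
LHV = 49184 - 3934.062 = 45249.94 kJ/kg


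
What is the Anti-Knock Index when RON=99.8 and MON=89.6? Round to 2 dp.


AKI = (RON + MON) / 2
AKI = (99.8 + 89.6) / 2
AKI = 189.4 / 2 = 94.70


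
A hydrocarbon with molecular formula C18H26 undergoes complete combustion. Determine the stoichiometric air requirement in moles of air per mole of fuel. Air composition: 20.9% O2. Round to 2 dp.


Balanced combustion: C18H26 + 24.5 O2 -> 18 CO2 + 13 H2O
O2 needed = C + H/4 = 18 + 26/4 = 24.50 moles
Air moles = O2 / 0.209 = 24.50 / 0.209 = 117.22 moles air


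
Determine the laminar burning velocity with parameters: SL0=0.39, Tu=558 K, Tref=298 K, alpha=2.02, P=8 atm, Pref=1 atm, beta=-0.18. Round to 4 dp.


SL = SL0 * (Tu/Tref)^alpha * (P/Pref)^beta
T ratio = 558/298 = 1.87248322
(T ratio)^alpha = 1.87248322^2.02 = 3.550457
(P/Pref)^beta = 8^(-0.18) = 0.687771
SL = 0.39 * 3.550457 * 0.687771 = 0.9523 m/s


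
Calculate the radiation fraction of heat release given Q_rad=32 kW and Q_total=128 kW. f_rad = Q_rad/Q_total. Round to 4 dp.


f_rad = Q_rad / Q_total
f_rad = 32 / 128 = 0.2500


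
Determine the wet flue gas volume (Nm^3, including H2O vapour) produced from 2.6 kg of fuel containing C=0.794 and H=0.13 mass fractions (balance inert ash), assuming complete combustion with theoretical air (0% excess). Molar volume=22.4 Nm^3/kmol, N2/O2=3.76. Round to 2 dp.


Per kg fuel: CO2 = (C/12 kmol)*22.4 = (0.794/12)*22.4 = 1.48213 Nm^3
Per kg fuel: H2O = (H/2 kmol)*22.4 = (0.13/2)*22.4 = 1.45600 Nm^3
O2 needed per kg fuel = C/12 + H/4 = 0.794/12 + 0.13/4 = 0.09866667 kmol
Per kg fuel: N2 = O2*3.76*22.4 = 0.09866667*3.76*22.4 = 8.31010 Nm^3
Total per kg = 1.48213 + 1.45600 + 8.31010 = 11.24823 Nm^3
Total = 11.24823 * 2.6 = 29.25 Nm^3


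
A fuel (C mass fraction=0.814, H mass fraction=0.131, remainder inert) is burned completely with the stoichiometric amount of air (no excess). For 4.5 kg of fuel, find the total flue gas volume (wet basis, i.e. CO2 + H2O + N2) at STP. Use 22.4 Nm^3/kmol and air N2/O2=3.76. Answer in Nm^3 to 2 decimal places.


Per kg fuel: CO2 = (C/12 kmol)*22.4 = (0.814/12)*22.4 = 1.51947 Nm^3
Per kg fuel: H2O = (H/2 kmol)*22.4 = (0.131/2)*22.4 = 1.46720 Nm^3
O2 needed per kg fuel = C/12 + H/4 = 0.814/12 + 0.131/4 = 0.10058333 kmol
Per kg fuel: N2 = O2*3.76*22.4 = 0.10058333*3.76*22.4 = 8.47153 Nm^3
Total per kg = 1.51947 + 1.46720 + 8.47153 = 11.45820 Nm^3
Total = 11.45820 * 4.5 = 51.56 Nm^3


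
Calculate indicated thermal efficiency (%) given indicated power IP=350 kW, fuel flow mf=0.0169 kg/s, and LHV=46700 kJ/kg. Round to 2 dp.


eta_ith = (IP / (mf * LHV)) * 100
Denominator = 0.0169 * 46700 = 789.2300 kW
eta_ith = (350 / 789.2300) * 100 = 44.35%


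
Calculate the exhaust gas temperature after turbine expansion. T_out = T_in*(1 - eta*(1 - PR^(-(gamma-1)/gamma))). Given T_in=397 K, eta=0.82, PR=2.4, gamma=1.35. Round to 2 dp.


T_out = T_in * (1 - eta * (1 - PR^(-(gamma-1)/gamma)))
Exponent = -(1.35-1)/1.35 = -0.25925926
PR^exp = 2.4^(-0.25925926) = 0.79694200
Factor = 1 - 0.82*(1 - 0.79694200) = 0.83349244
T_out = 397 * 0.83349244 = 330.90 K


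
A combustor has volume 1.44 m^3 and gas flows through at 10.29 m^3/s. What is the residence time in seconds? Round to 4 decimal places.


tau = V / Q_flow
tau = 1.44 / 10.29 = 0.1399 s


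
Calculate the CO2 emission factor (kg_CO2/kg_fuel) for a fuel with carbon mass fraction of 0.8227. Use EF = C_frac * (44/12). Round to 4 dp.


EF = C_frac * (M_CO2 / M_C)
EF = 0.8227 * (44/12)
EF = 0.8227 * 3.666667 = 3.0166 kg_CO2/kg_fuel


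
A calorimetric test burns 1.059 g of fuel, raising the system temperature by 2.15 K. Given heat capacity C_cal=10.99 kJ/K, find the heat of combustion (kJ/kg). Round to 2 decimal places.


Hc = C_cal * delta_T / m_fuel
Q_released = 10.99 * 2.15 = 23.6285 kJ
m_fuel = 1.059 g = 1.059/1000 kg = 0.001059 kg
Hc = 23.6285 / 0.001059 = 22312.09 kJ/kg


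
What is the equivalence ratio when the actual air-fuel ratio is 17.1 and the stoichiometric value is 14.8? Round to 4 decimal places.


phi = AFR_stoich / AFR_actual
phi = 14.8 / 17.1 = 0.8655


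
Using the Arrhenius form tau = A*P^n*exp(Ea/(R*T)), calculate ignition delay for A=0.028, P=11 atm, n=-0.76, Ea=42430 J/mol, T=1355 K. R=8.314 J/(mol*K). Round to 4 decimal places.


tau = A * P^n * exp(Ea/(R*T))
P^n = 11^(-0.76) = 0.16163729
Ea/(R*T) = 42430/(8.314*1355) = 3.766376
exp(Ea/(R*T)) = 43.223156
tau = 0.028 * 0.16163729 * 43.223156 = 0.1956 ms


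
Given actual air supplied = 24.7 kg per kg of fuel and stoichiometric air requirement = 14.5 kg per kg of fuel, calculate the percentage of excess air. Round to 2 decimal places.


Excess air = actual - stoichiometric = 24.7 - 14.5 = 10.20 kg/kg fuel
Excess air % = (excess / stoich) * 100 = (10.20 / 14.5) * 100 = 70.34%


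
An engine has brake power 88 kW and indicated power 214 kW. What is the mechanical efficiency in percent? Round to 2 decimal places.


eta_mech = (BP / IP) * 100
Ratio = 88 / 214 = 0.4112
eta_mech = 0.4112 * 100 = 41.12%


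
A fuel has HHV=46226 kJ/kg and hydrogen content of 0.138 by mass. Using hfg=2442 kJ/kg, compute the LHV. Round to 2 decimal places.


LHV = HHV - hfg * 9 * H
Water correction = 2442 * 9 * 0.138 = 3032.964 kJ/kg
LHV = 46226 - 3032.964 = 43193.04 kJ/kg


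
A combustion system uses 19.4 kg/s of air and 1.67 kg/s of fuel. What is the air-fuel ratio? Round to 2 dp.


AFR = m_air / m_fuel
AFR = 19.4 / 1.67 = 11.62


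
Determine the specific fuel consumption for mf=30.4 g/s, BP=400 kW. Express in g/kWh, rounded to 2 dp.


SFC = (mf / BP) * 3600
Rate = 30.4 / 400 = 0.076000 g/(s*kW)
SFC = 0.076000 * 3600 = 273.60 g/kWh


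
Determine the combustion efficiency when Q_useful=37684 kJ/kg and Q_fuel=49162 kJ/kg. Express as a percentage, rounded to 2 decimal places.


Efficiency = (Q_useful / Q_fuel) * 100
Efficiency = (37684 / 49162) * 100
Efficiency = 0.7665 * 100 = 76.65%


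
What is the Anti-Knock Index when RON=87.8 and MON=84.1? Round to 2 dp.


AKI = (RON + MON) / 2
AKI = (87.8 + 84.1) / 2
AKI = 171.9 / 2 = 85.95


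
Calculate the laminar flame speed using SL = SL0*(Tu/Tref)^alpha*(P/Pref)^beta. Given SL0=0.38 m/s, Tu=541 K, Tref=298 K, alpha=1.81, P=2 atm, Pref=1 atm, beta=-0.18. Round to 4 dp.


SL = SL0 * (Tu/Tref)^alpha * (P/Pref)^beta
T ratio = 541/298 = 1.81543624
(T ratio)^alpha = 1.81543624^1.81 = 2.942765
(P/Pref)^beta = 2^(-0.18) = 0.882703
SL = 0.38 * 2.942765 * 0.882703 = 0.9871 m/s


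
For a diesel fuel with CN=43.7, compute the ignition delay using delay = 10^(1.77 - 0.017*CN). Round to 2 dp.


delay = 10^(1.77 - 0.017*CN)
Exponent = 1.77 - 0.017*43.7 = 1.0271
delay = 10^1.0271 = 10.64 ms


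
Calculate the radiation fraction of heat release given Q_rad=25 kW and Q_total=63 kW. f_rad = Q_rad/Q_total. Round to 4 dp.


f_rad = Q_rad / Q_total
f_rad = 25 / 63 = 0.3968


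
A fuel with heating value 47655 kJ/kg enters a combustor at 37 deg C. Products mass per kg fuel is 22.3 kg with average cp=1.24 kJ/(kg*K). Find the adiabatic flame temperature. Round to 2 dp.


T_ad = T_in + Hc / (m_p * cp)
Denominator = 22.3 * 1.24 = 27.6520
Temperature rise = 47655 / 27.6520 = 1723.38 K
T_ad = 37 + 1723.38 = 1760.38 deg C


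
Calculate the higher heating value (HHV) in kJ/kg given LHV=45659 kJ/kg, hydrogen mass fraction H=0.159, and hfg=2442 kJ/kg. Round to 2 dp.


HHV = LHV + hfg * 9 * H
Water addition = 2442 * 9 * 0.159 = 3494.502 kJ/kg
HHV = 45659 + 3494.502 = 49153.50 kJ/kg


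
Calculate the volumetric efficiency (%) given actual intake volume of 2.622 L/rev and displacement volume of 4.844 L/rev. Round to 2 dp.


eta_v = (V_actual / V_disp) * 100
Ratio = 2.622 / 4.844 = 0.5413
eta_v = 0.5413 * 100 = 54.13%


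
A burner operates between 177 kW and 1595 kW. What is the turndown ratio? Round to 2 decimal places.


TDR = Q_max / Q_min
TDR = 1595 / 177 = 9.01


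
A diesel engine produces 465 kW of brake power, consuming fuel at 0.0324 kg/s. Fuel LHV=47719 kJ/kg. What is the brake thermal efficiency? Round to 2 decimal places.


eta_BTE = (BP / (mf * LHV)) * 100
Denominator = 0.0324 * 47719 = 1546.0956 kW
eta_BTE = (465 / 1546.0956) * 100 = 30.08%


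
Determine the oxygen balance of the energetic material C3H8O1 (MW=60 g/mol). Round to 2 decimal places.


OB = -1600 * (2C + H/2 - O) / MW
Inner = 2*3 + 8/2 - 1 = 9.00
OB = -1600 * 9.00 / 60 = -240.00%


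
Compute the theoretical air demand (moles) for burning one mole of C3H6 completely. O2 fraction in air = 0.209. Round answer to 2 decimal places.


Balanced combustion: C3H6 + 4.5 O2 -> 3 CO2 + 3 H2O
O2 needed = C + H/4 = 3 + 6/4 = 4.50 moles
Air moles = O2 / 0.209 = 4.50 / 0.209 = 21.53 moles air


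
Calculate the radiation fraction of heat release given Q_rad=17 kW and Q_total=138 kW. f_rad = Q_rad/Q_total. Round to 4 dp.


f_rad = Q_rad / Q_total
f_rad = 17 / 138 = 0.1232


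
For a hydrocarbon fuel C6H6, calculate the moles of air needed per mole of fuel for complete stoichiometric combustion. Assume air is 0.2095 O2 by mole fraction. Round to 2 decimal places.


Balanced combustion: C6H6 + 7.5 O2 -> 6 CO2 + 3 H2O
O2 needed = C + H/4 = 6 + 6/4 = 7.50 moles
Air moles = O2 / 0.2095 = 7.50 / 0.2095 = 35.80 moles air


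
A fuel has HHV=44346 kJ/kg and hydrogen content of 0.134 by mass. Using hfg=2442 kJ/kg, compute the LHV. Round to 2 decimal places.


LHV = HHV - hfg * 9 * H
Water correction = 2442 * 9 * 0.134 = 2945.052 kJ/kg
LHV = 44346 - 2945.052 = 41400.95 kJ/kg


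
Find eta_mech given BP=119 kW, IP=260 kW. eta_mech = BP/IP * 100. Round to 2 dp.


eta_mech = (BP / IP) * 100
Ratio = 119 / 260 = 0.4577
eta_mech = 0.4577 * 100 = 45.77%


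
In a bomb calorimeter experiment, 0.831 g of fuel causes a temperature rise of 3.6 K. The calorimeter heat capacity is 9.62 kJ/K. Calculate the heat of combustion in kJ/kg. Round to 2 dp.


Hc = C_cal * delta_T / m_fuel
Q_released = 9.62 * 3.6 = 34.6320 kJ
m_fuel = 0.831 g = 0.831/1000 kg = 0.000831 kg
Hc = 34.6320 / 0.000831 = 41675.09 kJ/kg


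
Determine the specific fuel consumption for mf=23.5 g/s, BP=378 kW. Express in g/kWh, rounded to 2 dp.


SFC = (mf / BP) * 3600
Rate = 23.5 / 378 = 0.062169 g/(s*kW)
SFC = 0.062169 * 3600 = 223.81 g/kWh


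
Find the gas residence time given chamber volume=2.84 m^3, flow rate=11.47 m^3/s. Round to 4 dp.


tau = V / Q_flow
tau = 2.84 / 11.47 = 0.2476 s


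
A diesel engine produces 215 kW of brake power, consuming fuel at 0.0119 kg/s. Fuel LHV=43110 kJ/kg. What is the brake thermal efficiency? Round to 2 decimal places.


eta_BTE = (BP / (mf * LHV)) * 100
Denominator = 0.0119 * 43110 = 513.0090 kW
eta_BTE = (215 / 513.0090) * 100 = 41.91%


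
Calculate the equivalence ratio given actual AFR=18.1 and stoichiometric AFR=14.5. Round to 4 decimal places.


phi = AFR_stoich / AFR_actual
phi = 14.5 / 18.1 = 0.8011


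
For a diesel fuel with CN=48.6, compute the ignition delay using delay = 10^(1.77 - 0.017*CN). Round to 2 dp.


delay = 10^(1.77 - 0.017*CN)
Exponent = 1.77 - 0.017*48.6 = 0.9438
delay = 10^0.9438 = 8.79 ms


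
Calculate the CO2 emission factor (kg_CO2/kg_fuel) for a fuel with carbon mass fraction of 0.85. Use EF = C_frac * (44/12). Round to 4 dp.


EF = C_frac * (M_CO2 / M_C)
EF = 0.85 * (44/12)
EF = 0.85 * 3.666667 = 3.1167 kg_CO2/kg_fuel


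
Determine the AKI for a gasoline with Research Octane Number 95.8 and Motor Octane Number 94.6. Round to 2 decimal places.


AKI = (RON + MON) / 2
AKI = (95.8 + 94.6) / 2
AKI = 190.4 / 2 = 95.20


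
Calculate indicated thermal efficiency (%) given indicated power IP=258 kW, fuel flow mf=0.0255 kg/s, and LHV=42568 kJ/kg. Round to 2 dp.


eta_ith = (IP / (mf * LHV)) * 100
Denominator = 0.0255 * 42568 = 1085.4840 kW
eta_ith = (258 / 1085.4840) * 100 = 23.77%


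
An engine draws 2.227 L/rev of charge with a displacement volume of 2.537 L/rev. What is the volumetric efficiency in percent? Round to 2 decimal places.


eta_v = (V_actual / V_disp) * 100
Ratio = 2.227 / 2.537 = 0.8778
eta_v = 0.8778 * 100 = 87.78%


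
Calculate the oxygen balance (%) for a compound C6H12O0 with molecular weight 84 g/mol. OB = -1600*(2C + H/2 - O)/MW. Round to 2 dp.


OB = -1600 * (2C + H/2 - O) / MW
Inner = 2*6 + 12/2 - 0 = 18.00
OB = -1600 * 18.00 / 84 = -342.86%


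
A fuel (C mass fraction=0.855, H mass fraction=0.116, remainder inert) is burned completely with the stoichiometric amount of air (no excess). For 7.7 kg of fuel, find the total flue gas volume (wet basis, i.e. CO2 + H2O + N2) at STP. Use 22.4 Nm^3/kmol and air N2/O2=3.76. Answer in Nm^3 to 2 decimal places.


Per kg fuel: CO2 = (C/12 kmol)*22.4 = (0.855/12)*22.4 = 1.59600 Nm^3
Per kg fuel: H2O = (H/2 kmol)*22.4 = (0.116/2)*22.4 = 1.29920 Nm^3
O2 needed per kg fuel = C/12 + H/4 = 0.855/12 + 0.116/4 = 0.10025000 kmol
Per kg fuel: N2 = O2*3.76*22.4 = 0.10025000*3.76*22.4 = 8.44346 Nm^3
Total per kg = 1.59600 + 1.29920 + 8.44346 = 11.33866 Nm^3
Total = 11.33866 * 7.7 = 87.31 Nm^3


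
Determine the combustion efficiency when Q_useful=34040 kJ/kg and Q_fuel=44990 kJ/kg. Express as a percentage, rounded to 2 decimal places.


Efficiency = (Q_useful / Q_fuel) * 100
Efficiency = (34040 / 44990) * 100
Efficiency = 0.7566 * 100 = 75.66%


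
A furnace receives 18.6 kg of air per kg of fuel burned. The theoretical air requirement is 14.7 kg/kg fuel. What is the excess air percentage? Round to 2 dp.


Excess air = actual - stoichiometric = 18.6 - 14.7 = 3.90 kg/kg fuel
Excess air % = (excess / stoich) * 100 = (3.90 / 14.7) * 100 = 26.53%
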